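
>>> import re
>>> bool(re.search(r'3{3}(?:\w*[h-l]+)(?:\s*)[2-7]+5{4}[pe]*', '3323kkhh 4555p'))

False

Here nothing in the string fits, so the call returns None, and `bool(None)` is False.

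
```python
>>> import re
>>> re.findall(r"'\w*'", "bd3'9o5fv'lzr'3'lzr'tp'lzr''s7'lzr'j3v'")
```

Scanning left to right: at [3:10] → "'9o5fv'"; at [13:16] → "'3'"; at [19:23] → "'tp'"; at [26:28] → "''"; at [30:35] → "'lzr'".
Since nothing is captured, `findall` lists the 5 matched substrings directly.

["'9o5fv'", "'3'", "'tp'", "''", "'lzr'"]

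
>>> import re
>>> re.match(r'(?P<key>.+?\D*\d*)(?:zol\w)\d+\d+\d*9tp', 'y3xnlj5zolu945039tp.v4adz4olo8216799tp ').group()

`re.match` only tries the pattern at the start of the string.
The match spans [0:19] → 'y3xnlj5zolu945039tp'.

'y3xnlj5zolu945039tp'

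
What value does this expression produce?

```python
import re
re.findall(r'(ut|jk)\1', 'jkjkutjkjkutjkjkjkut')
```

['jk', 'jk', 'jk']

`\1` is not a pattern — it's the concrete string captured by group 1, re-applied verbatim.
One capturing group, so `findall` returns just the captured substring from each match — 3 in all.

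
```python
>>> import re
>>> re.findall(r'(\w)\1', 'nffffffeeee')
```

A backreference is literal: `\1` must see the identical characters the first group matched.
With a single group, `findall` returns only what that group captured — 5 items.

['f', 'f', 'f', 'e', 'e']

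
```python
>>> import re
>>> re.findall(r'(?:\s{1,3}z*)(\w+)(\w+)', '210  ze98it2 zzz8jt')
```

[('e98it', '2'), ('8j', 't')]

Pattern: 1 to 3 of whitespace, then zero or more of the literal 'z' (non-capturing group); then one or more of a word character (captured); then one or more of a word character (captured).
Scanning left to right: at [3:12] match '  ze98it2', groups = ('e98it', '2'); at [12:19] match ' zzz8jt', groups = ('8j', 't').
With 2 capturing groups, `findall` returns a 2-tuple per match.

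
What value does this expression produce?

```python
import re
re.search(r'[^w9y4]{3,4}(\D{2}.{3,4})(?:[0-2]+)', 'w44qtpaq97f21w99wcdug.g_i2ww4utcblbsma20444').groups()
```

This matches 3 to 4 of any character except [w9y4]; then exactly 2 of a non-digit, then 3 to 4 of any character (captured); then one or more of a character in [0-2] (non-capturing group).
`re.search` tries every starting position until one works.
The match spans [3:13] → 'qtpaq97f21'.
Captured: group 1 = 'aq97f2'.

('aq97f2',)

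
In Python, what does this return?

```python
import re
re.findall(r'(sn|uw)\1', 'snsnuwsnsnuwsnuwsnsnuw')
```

`\1` is not a pattern — it's the concrete string captured by group 1, re-applied verbatim.
Matches: at [0:4] match 'snsn', group 1 = 'sn'; at [6:10] match 'snsn', group 1 = 'sn'; at [16:20] match 'snsn', group 1 = 'sn'.
One capturing group, so `findall` returns just the captured substring from each match — 3 in all.

['sn', 'sn', 'sn']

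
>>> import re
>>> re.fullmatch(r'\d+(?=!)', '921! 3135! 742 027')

The lookaround is zero-width — it requires the adjacent text to match without consuming it, so the asserted text isn't part of the match.
`fullmatch` succeeds only if the pattern covers the string from start to end.
Here the string isn't matched end-to-end, so the call returns None.

None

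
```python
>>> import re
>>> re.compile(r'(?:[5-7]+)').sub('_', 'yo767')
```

Pattern: one or more of a character in [5-7] (non-capturing group).
Matches: at [2:5] → '767'.
Each match is replaced by '_'.

'yo_'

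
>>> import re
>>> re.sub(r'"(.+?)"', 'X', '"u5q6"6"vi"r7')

'X6Xr7'

A `+?`/`*?`/`{m,n}?` starts at its minimum and grows only as far as needed for what follows to match.
Matches: at [0:6] → '"u5q6"'; at [7:11] → '"vi"'.
Each match is replaced by 'X'.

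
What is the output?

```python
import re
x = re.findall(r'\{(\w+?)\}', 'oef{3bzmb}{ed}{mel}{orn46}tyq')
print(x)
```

Walking the string: at [3:10] match '{3bzmb}', group 1 = '3bzmb'; at [10:14] match '{ed}', group 1 = 'ed'; at [14:19] match '{mel}', group 1 = 'mel'; at [19:26] match '{orn46}', group 1 = 'orn46'.
One capturing group, so `findall` returns just the captured substring from each match — 4 in all.

['3bzmb', 'ed', 'mel', 'orn46']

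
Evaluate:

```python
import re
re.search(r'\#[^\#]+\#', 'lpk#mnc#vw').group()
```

`re.search` tries every starting position until one works.
The match spans [3:8] → '#mnc#'.

'#mnc#'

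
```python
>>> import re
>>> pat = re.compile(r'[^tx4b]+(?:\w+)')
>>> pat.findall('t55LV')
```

['55LV']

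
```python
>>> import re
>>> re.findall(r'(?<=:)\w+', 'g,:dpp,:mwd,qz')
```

['dpp', 'mwd']

The lookaround is zero-width — it requires the adjacent text to match without consuming it, so the asserted text isn't part of the match.
Scanning left to right: at [3:6] → 'dpp'; at [8:11] → 'mwd'.
No capturing groups, so `findall` returns the 2 full match strings.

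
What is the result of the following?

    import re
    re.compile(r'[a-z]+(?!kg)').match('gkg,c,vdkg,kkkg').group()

The negative lookahead/lookbehind blocks any match where the forbidden context is present.
With `match`, the pattern is implicitly anchored at the beginning.
The match spans [0:3] → 'gkg'.

'gkg'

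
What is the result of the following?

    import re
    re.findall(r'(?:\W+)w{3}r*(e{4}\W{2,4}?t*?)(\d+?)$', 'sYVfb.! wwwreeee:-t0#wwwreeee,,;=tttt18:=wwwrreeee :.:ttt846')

This matches one or more of a non-word character (non-capturing group); then exactly 3 of a literal 'w', then zero or more of a literal 'r'; then exactly 4 of a literal 'e', then 2 to 4 of a non-word character (lazy), then zero or more of the literal 't' (lazy) (captured); then one or more of a digit (lazy) (captured); then anchored at the end.
Matches: at [39:60] match ':=wwwrreeee :.:ttt846', groups = ('eeee :.:ttt', '846').
`findall` packs the 2 group values into a tuple for every match.

[('eeee :.:ttt', '846')]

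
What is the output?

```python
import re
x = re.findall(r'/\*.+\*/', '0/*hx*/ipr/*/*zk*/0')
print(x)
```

Scanning left to right: at [1:18] → '/*hx*/ipr/*/*zk*/'.
With no groups in the pattern, `findall` gives back each whole match — 1 here.

['/*hx*/ipr/*/*zk*/']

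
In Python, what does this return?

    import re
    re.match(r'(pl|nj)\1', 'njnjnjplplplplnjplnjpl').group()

A backreference is literal: `\1` must see the identical characters the first group matched.
`re.match` won't scan ahead — the pattern has to work from the very first character.
The match spans [0:4] → 'njnj'.
Captured: group 1 = 'nj'.

'njnj'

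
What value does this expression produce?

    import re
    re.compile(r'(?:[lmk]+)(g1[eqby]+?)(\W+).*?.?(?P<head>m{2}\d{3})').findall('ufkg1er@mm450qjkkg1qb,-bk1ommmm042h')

[('g1qb', ',-', 'mm042')]

The pattern matches one or more of one of [lmk] (non-capturing group); then the literal 'g1', then one or more of one of [eqby] (lazy) (captured); then one or more of a non-word character (captured); then zero or more of any character (lazy), then optionally any character; then exactly 2 of a literal 'm', then exactly 3 of a digit (captured as 'head').
3 groups means the one result is a tuple of 3 captured strings — 1 here.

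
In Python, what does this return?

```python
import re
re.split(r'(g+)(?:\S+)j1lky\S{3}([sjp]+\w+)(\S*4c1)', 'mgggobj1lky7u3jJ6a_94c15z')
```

['m', 'ggg', 'jJ6a_9', '4c1', '5z']

The pattern matches one or more of a literal 'g' (captured); then one or more of a non-whitespace character (non-capturing group); then the literal 'j1l', then the literal 'ky', then exactly 3 of a non-whitespace character; then one or more of one of [sjp], then one or more of a word character (captured); then zero or more of a non-whitespace character, then the literal '4c1' (captured).
Matches to split on: at [1:23] → 'gggobj1lky7u3jJ6a_94c1'.
Because the pattern has a capturing group, `split` also inserts each captured text between the pieces.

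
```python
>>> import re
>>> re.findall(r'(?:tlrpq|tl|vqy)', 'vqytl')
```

['vqy', 'tl']

No capturing groups, so `findall` returns the 2 full match strings.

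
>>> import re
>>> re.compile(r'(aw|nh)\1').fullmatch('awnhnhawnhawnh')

`\1` is not a pattern — it's the concrete string captured by group 1, re-applied verbatim.
`re.fullmatch` is like wrapping the pattern in `^…$` (in single-line mode).
Here the string isn't matched end-to-end, so the call returns None.

None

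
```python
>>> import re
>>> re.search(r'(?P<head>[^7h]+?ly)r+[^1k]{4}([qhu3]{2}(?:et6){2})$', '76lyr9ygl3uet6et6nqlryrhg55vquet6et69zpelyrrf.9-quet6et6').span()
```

(24, 56)

Pattern: one or more of any character except [7h] (lazy), then the literal 'ly' (captured as 'head'); then one or more of a literal 'r', then exactly 4 of any character except [1k]; then exactly 2 of one of [qhu3], then the literal 'et6' repeated 2 times (captured); then anchored at the end.
The match spans [24:56] → 'g55vquet6et69zpelyrrf.9-quet6et6'.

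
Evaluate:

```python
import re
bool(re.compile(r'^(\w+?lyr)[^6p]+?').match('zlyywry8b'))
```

This matches anchored at the start of the string; then one or more of a word character (lazy), then the literal 'lyr' (captured); then one or more of any character except [6p] (lazy).
`re.match` only tries the pattern at the start of the string.
Here position 0 doesn't satisfy it, so the call returns None, and `bool(None)` is False.

False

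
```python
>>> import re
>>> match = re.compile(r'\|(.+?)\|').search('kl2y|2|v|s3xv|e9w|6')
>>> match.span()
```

Because the quantifier is non-greedy, it stops expanding at the earliest point where the rest of the pattern can succeed.
The match spans [4:7] → '|2|'.

(4, 7)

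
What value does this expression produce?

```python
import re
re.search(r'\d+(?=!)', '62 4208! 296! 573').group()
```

'4208'

The positive lookaround only admits positions where the adjacent text matches; those characters stay outside the span.
The match spans [3:7] → '4208'.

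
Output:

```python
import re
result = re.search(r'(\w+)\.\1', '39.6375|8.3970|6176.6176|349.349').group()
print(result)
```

A backreference is literal: `\1` must see the identical characters the first group matched.
`re.search` tries every starting position until one works.
The match spans [15:24] → '6176.6176'.
Captured: group 1 = '6176'.

6176.6176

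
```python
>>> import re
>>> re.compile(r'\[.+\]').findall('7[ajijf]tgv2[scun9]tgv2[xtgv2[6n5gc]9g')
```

['[ajijf]tgv2[scun9]tgv2[xtgv2[6n5gc]']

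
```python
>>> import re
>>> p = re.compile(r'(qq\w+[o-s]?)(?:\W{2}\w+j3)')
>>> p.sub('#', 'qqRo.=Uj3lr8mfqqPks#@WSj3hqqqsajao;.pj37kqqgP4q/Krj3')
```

'#lr8mf#h#7kqqgP4q/Krj3'

Pattern: the literal 'qq', then one or more of a word character, then optionally a character in [o-s] (captured); then exactly 2 of a non-word character, then one or more of a word character, then the literal 'j3' (non-capturing group).
Matches: at [0:9] → 'qqRo.=Uj3'; at [14:25] → 'qqPks#@WSj3'; at [26:39] → 'qqqsajao;.pj3'.
Every occurrence is swapped for '#'.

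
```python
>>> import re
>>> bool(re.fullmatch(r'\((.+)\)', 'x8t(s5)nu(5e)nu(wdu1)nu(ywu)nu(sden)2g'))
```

`fullmatch` succeeds only if the pattern covers the string from start to end.
Here there's no way to consume every character, so the call returns None, and `bool(None)` is False.

False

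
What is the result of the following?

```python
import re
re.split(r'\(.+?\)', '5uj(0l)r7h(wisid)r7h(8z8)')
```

Matches to split on: at [3:7] → '(0l)'; at [10:17] → '(wisid)'; at [20:25] → '(8z8)'.
The string is cut at each match, leaving 4 pieces.

['5uj', 'r7h', 'r7h', '']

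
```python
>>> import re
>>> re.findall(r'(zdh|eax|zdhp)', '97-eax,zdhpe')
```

`|` is ordered: at each position the engine commits to the first alternative that works.
Because there's exactly one group, `findall` drops the full match and keeps group 1 from each hit.

['eax', 'zdh']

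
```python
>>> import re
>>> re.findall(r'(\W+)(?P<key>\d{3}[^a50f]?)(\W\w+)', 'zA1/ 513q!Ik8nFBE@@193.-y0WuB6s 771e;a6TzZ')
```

[('/ ', '513q', '!Ik8nFBE'), ('@@', '193.', '-y0WuB6s'), (' ', '771e', ';a6TzZ')]

3 groups means each result is a tuple of 3 captured strings — 3 here.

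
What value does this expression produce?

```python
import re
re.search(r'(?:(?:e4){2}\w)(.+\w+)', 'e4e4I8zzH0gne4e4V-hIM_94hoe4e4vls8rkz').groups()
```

('8zzH0gne4e4V-hIM_94hoe4e4vls8rkz',)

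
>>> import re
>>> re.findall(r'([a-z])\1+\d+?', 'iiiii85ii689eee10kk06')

['i', 'i', 'e', 'k']

`\1` has to match the exact text group 1 already captured.
Matches: at [0:6] match 'iiiii8', group 1 = 'i'; at [7:10] match 'ii6', group 1 = 'i'; at [12:16] match 'eee1', group 1 = 'e'; at [17:20] match 'kk0', group 1 = 'k'.
With a single group, `findall` returns only what that group captured — 4 items.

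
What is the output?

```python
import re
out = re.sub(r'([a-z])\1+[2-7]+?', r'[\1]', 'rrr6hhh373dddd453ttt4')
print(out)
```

[r][h]73[d]53[t]

After group 1 captures some text, `\1` only succeeds where that same text appears again.
Each match is replaced using the text its own group 1 captured.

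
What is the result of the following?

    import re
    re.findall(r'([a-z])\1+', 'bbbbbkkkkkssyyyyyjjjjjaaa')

['b', 'k', 's', 'y', 'j', 'a']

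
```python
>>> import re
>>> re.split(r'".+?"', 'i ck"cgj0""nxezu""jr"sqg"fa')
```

A `+?`/`*?`/`{m,n}?` starts at its minimum and grows only as far as needed for what follows to match.
Matches to split on: at [4:10] → '"cgj0"'; at [10:17] → '"nxezu"'; at [17:21] → '"jr"'.
The string is cut at each match, leaving 4 pieces.

['i ck', '', '', 'sqg"fa']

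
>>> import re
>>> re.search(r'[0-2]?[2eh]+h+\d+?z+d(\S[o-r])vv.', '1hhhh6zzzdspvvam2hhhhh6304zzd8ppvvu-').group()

'1hhhh6zzzdspvva'

The pattern matches optionally a character in [0-2], then one or more of one of [2eh]; then one or more of a literal 'h', then one or more of a digit (lazy), then one or more of a literal 'z'; then a literal 'd'; then a non-whitespace character, then a character in [o-r] (captured); then the literal 'vv', then any character.
The match spans [0:15] → '1hhhh6zzzdspvva'.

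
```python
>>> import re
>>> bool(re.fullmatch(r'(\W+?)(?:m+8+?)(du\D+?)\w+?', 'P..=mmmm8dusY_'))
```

The pattern matches one or more of a non-word character (lazy) (captured); then one or more of a literal 'm', then one or more of a literal '8' (lazy) (non-capturing group); then the literal 'du', then one or more of a non-digit (lazy) (captured); then one or more of a word character (lazy).
`re.fullmatch` requires the pattern to consume the entire string.
Here there's no way to consume every character, so the call returns None, and `bool(None)` is False.

False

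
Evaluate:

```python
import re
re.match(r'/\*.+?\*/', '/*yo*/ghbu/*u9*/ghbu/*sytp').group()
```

'/*yo*/'

`re.match` only tries the pattern at the start of the string.
The match spans [0:6] → '/*yo*/'.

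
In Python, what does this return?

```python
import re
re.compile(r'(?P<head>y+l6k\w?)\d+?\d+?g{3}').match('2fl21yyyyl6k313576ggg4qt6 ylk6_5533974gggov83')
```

`re.match` won't scan ahead — the pattern has to work from the very first character.
Here the pattern fails at index 0, so the call returns None.

None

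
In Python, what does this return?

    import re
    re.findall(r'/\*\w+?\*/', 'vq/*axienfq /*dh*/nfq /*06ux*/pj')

['/*dh*/', '/*06ux*/']

Matches: at [12:18] → '/*dh*/'; at [22:30] → '/*06ux*/'.
Since nothing is captured, `findall` lists the 2 matched substrings directly.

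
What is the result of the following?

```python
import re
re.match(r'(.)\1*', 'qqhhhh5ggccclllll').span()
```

(0, 2)

With `match`, the pattern is implicitly anchored at the beginning.
The match spans [0:2] → 'qq'.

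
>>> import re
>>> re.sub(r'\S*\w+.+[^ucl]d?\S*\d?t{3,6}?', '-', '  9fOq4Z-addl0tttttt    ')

'  -    '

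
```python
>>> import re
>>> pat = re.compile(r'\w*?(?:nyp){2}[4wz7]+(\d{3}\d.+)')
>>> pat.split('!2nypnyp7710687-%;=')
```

['!', '10687-%;=', '']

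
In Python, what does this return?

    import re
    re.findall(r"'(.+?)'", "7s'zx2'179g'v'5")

With a single group, `findall` returns only what that group captured — 2 items.

['zx2', 'v']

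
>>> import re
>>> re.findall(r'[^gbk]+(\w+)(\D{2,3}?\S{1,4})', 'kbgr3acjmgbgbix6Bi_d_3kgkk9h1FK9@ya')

[('gbgbix6Bi_d_3kgkk9h1FK9', '@ya')]

Multiple groups make `findall` return tuples — one 2-tuple for the one match.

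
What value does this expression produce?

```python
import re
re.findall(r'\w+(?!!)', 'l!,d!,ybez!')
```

['ybe']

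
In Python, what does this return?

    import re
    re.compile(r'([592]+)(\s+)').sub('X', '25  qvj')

'Xqvj'

Pattern: one or more of one of [592] (captured); then one or more of whitespace (captured).
`sub` substitutes 'X' at each match site.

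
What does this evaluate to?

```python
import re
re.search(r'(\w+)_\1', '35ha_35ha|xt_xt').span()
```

The backreference `\1` re-matches whatever the first group consumed, character for character.
The match spans [0:9] → '35ha_35ha'.

(0, 9)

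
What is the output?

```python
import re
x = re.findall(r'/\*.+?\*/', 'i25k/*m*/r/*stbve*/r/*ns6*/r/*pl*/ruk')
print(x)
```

['/*m*/', '/*stbve*/', '/*ns6*/', '/*pl*/']

`findall` yields the raw match text (4 of them) because the pattern has no groups.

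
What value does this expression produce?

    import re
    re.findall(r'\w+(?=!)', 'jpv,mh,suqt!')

Because the assertion is zero-width, the text it checks is not consumed and won't appear in the result.
Walking the string: at [7:11] → 'suqt'.
With no groups in the pattern, `findall` gives back each whole match — 1 here.

['suqt']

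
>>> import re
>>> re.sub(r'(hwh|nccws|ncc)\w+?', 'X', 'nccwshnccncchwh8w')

`|` is ordered: at each position the engine commits to the first alternative that works.
Matches: at [0:6] → 'nccwsh'; at [6:10] → 'nccn'; at [12:16] → 'hwh8'.
Every occurrence is swapped for 'X'.

'XXccXw'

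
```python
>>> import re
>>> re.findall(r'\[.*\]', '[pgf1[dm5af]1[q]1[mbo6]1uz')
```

Matches: at [0:23] → '[pgf1[dm5af]1[q]1[mbo6]'.
No capturing groups, so `findall` returns the 1 full match string.

['[pgf1[dm5af]1[q]1[mbo6]']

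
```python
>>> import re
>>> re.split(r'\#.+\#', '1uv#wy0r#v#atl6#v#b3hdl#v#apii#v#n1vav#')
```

['1uv', '']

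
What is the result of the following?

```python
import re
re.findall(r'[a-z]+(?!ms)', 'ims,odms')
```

['ims', 'odms']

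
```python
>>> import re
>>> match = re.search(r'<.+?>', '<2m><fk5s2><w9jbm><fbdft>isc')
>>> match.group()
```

A `+?`/`*?`/`{m,n}?` starts at its minimum and grows only as far as needed for what follows to match.
The match spans [0:4] → '<2m>'.

'<2m>'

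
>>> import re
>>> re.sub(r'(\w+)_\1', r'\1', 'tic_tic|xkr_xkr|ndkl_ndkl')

`\1` has to match the exact text group 1 already captured.
Matches: at [0:7] → 'tic_tic'; at [8:15] → 'xkr_xkr'; at [16:25] → 'ndkl_ndkl'.
`\1` in the replacement pulls in group 1's text for each match.

'tic|xkr|ndkl'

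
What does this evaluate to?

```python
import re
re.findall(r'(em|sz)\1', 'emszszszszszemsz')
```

`\1` is not a pattern — it's the concrete string captured by group 1, re-applied verbatim.
Scanning left to right: at [2:6] match 'szsz', group 1 = 'sz'; at [6:10] match 'szsz', group 1 = 'sz'.
`findall` collects group 1 from each match (2 total).

['sz', 'sz']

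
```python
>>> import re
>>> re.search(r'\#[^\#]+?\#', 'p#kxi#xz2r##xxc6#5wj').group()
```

'#kxi#'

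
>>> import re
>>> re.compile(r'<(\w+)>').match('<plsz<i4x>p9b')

None

`match` is anchored at position 0; if the pattern doesn't fit there, it returns None.
Here the pattern fails at index 0, so the call returns None.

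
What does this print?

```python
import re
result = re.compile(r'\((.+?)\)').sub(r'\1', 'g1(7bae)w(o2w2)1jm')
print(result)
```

g17baewo2w21jm

A non-greedy quantifier consumes as few characters as it can — just enough that the remainder of the pattern still matches from where it stops; whatever follows it matches normally.
Matches: at [2:8] → '(7bae)'; at [9:15] → '(o2w2)'.
The replacement refers to a captured group, so each match is rewritten using its own captured text.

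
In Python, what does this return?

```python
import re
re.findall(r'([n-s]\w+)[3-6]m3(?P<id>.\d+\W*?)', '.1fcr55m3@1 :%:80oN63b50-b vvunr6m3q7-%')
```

[('r5', '@1'), ('nr', 'q7')]

Multiple groups make `findall` return tuples — one 2-tuple for each match.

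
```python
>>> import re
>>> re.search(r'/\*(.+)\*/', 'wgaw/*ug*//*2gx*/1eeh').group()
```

'/*ug*//*2gx*/'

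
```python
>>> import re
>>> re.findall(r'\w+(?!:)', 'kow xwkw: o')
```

The negative lookaround is zero-width — it rules out positions where the adjacent text would match, without consuming anything.
Scanning left to right: at [0:3] → 'kow'; at [4:7] → 'xwk'; at [10:11] → 'o'.
With no groups in the pattern, `findall` gives back each whole match — 3 here.

['kow', 'xwk', 'o']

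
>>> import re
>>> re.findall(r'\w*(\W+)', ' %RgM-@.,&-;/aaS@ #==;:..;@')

[' %', '-@.,&-;/', '@ #==;:..;@']

This matches zero or more of a word character; then one or more of a non-word character (captured).
Scanning left to right: at [0:2] match ' %', group 1 = ' %'; at [2:13] match 'RgM-@.,&-;/', group 1 = '-@.,&-;/'; at [13:27] match 'aaS@ #==;:..;@', group 1 = '@ #==;:..;@'.
Because there's exactly one group, `findall` drops the full match and keeps group 1 from each hit.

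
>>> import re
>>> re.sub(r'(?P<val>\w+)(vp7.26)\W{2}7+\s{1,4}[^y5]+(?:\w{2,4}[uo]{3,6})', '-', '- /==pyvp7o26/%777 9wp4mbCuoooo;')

'- /==-;'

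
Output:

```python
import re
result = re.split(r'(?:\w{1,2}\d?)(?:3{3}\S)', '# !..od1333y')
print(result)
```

['# !..', '']

The pattern matches 1 to 2 of a word character, then optionally a digit (non-capturing group); then exactly 3 of the literal '3', then a non-whitespace character (non-capturing group).
Matches to split on: at [5:12] → 'od1333y'.
Each match becomes a cut point; 2 segments remain.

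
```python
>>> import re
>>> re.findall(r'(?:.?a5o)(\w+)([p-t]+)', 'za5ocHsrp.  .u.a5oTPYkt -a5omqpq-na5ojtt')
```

[('cHsr', 'p'), ('TPYk', 't'), ('mqp', 'q'), ('jt', 't')]

Multiple groups make `findall` return tuples — one 2-tuple for each match.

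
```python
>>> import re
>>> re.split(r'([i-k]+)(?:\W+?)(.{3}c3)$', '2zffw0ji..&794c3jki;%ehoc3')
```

['2zffw0ji..&794c3', 'jki', 'ehoc3', '']

`re.split` interleaves the captured-group text with the surrounding fragments.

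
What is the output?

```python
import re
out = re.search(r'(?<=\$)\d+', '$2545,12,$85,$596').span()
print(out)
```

The lookaround is zero-width — it requires the adjacent text to match without consuming it, so the asserted text isn't part of the match.
`search` walks the string left to right and returns the first match it finds.
The match spans [1:5] → '2545'.

(1, 5)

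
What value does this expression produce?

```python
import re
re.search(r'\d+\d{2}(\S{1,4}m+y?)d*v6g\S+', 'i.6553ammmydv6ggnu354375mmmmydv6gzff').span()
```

Pattern: one or more of a digit, then exactly 2 of a digit; then 1 to 4 of a non-whitespace character, then one or more of the literal 'm', then optionally a literal 'y' (captured); then zero or more of a literal 'd', then the literal 'v6g', then one or more of a non-whitespace character.
`re.search` scans for the first position where the pattern succeeds.
The match spans [2:36] → '6553ammmydv6ggnu354375mmmmydv6gzff'.
Captured: group 1 = 'ammmy'.

(2, 36)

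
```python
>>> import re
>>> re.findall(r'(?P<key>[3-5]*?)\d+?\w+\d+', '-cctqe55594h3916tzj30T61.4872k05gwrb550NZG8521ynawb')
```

['', '']

This matches zero or more of a character in [3-5] (lazy) (captured as 'key'); then one or more of a digit (lazy), then one or more of a word character, then one or more of a digit.
A `+?`/`*?`/`{m,n}?` starts at its minimum and grows only as far as needed for what follows to match.
Scanning left to right: at [6:24] match '55594h3916tzj30T61', group 1 = ''; at [25:46] match '4872k05gwrb550NZG8521', group 1 = ''.
One capturing group, so `findall` returns just the captured substring from each match — 2 in all.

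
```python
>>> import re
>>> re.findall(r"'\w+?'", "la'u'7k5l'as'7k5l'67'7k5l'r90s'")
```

Matches: at [2:5] → "'u'"; at [9:13] → "'as'"; at [17:21] → "'67'"; at [25:31] → "'r90s'".
Since nothing is captured, `findall` lists the 4 matched substrings directly.

["'u'", "'as'", "'67'", "'r90s'"]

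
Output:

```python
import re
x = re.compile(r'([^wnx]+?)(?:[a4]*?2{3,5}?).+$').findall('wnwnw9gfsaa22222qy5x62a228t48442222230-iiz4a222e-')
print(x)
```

['9gfs']

This matches one or more of any character except [wnx] (lazy) (captured); then zero or more of one of [a4] (lazy), then 3 to 5 of a literal '2' (lazy) (non-capturing group); then one or more of any character; then anchored at the end.
A non-greedy quantifier consumes as few characters as it can — just enough that the remainder of the pattern still matches from where it stops; whatever follows it matches normally.
Matches: at [5:49] match '9gfsaa22222qy5x62a228t48442222230-iiz4a222e-', group 1 = '9gfs'.
With a single group, `findall` returns only what that group captured — 1 item.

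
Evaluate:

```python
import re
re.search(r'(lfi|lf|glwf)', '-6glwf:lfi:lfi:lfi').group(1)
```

'glwf'

`search` walks the string left to right and returns the first match it finds.
The match spans [2:6] → 'glwf'.
Captured: group 1 = 'glwf'.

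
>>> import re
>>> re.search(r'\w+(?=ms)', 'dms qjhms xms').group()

'd'

The `(?=…)`/`(?<=…)` assertion just peeks at neighbouring text; it doesn't advance the match position.
Unlike `match`, `search` isn't anchored — it looks for the pattern anywhere in the string.
The match spans [0:1] → 'd'.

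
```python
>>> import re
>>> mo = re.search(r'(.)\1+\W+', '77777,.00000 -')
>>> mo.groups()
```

A backreference is literal: `\1` must see the identical characters the first group matched.
Unlike `match`, `search` isn't anchored — it looks for the pattern anywhere in the string.
The match spans [0:7] → '77777,.'.
Captured: group 1 = '7'.

('7',)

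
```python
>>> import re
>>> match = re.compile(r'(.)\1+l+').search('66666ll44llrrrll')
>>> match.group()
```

'66666ll'

The backreference `\1` re-matches whatever the first group consumed, character for character.
The match spans [0:7] → '66666ll'.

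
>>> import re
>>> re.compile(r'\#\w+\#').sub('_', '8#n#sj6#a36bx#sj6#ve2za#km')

'8_sj6_sj6_km'

Matches: at [1:4] → '#n#'; at [7:14] → '#a36bx#'; at [17:24] → '#ve2za#'.
Every occurrence is swapped for '_'.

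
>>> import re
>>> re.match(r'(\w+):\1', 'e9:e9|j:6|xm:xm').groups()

('e9',)

`\1` has to match the exact text group 1 already captured.
`match` is anchored at position 0; if the pattern doesn't fit there, it returns None.
The match spans [0:5] → 'e9:e9'.
Captured: group 1 = 'e9'.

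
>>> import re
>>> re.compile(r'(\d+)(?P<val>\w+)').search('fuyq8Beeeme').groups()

The match spans [4:11] → '8Beeeme'.
Captured: group 1 = '8', group 2 = 'Beeeme'.

('8', 'Beeeme')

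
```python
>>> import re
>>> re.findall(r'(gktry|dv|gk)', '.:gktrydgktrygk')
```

['gktry', 'gktry', 'gk']

The regex engine tests alternatives in the order written; an earlier branch that matches wins even if a later one would match more.
Walking the string: at [2:7] match 'gktry', group 1 = 'gktry'; at [8:13] match 'gktry', group 1 = 'gktry'; at [13:15] match 'gk', group 1 = 'gk'.
One capturing group, so `findall` returns just the captured substring from each match — 3 in all.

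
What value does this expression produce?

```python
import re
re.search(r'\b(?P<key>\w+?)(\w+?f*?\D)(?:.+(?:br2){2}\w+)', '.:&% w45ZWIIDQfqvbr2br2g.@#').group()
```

'w45ZWIIDQfqvbr2br2g'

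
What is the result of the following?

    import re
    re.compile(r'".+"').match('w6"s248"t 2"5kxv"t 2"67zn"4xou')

None

`re.match` only tries the pattern at the start of the string.
Here position 0 doesn't satisfy it, so the call returns None.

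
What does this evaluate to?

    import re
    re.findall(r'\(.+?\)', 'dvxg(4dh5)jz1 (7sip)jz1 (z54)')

Lazy quantifiers expand one character at a time until the remainder of the pattern can match.
Since nothing is captured, `findall` lists the 3 matched substrings directly.

['(4dh5)', '(7sip)', '(z54)']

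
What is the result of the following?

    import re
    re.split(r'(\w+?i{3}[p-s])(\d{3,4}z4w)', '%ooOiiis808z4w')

['%', 'ooOiiis', '808z4w', '']

Pattern: one or more of a word character (lazy), then exactly 3 of the literal 'i', then a character in [p-s] (captured); then 3 to 4 of a digit, then the literal 'z4w' (captured).
Because the pattern has a capturing group, `split` also inserts each captured text between the pieces.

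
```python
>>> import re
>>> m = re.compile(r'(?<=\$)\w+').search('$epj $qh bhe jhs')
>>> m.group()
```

Because the assertion is zero-width, the text it checks is not consumed and won't appear in the result.
`re.search` scans for the first position where the pattern succeeds.
The match spans [1:4] → 'epj'.

'epj'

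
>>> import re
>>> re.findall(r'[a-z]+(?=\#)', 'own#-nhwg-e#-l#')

['own', 'e', 'l']

The `(?=…)`/`(?<=…)` assertion just peeks at neighbouring text; it doesn't advance the match position.
Matches: at [0:3] → 'own'; at [10:11] → 'e'; at [13:14] → 'l'.
No capturing groups, so `findall` returns the 3 full match strings.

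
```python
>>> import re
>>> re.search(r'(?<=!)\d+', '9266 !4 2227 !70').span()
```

Lookahead/lookbehind check context without consuming it, so the matched span excludes the asserted characters.
The match spans [6:7] → '4'.

(6, 7)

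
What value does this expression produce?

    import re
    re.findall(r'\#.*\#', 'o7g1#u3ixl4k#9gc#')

['#u3ixl4k#9gc#']

No capturing groups, so `findall` returns the 1 full match string.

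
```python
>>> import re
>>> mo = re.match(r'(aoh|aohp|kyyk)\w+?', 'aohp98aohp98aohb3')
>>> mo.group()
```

'aohp'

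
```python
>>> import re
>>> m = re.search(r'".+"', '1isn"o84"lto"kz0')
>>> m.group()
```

`re.search` tries every starting position until one works.
The match spans [4:13] → '"o84"lto"'.

'"o84"lto"'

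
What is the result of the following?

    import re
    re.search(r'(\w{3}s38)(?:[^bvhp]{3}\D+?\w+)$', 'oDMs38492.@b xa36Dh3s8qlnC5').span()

The pattern matches exactly 3 of a word character, then the literal 's38' (captured); then exactly 3 of any character except [bvhp], then one or more of a non-digit (lazy), then one or more of a word character (non-capturing group); then anchored at the end.
The match spans [0:27] → 'oDMs38492.@b xa36Dh3s8qlnC5'.

(0, 27)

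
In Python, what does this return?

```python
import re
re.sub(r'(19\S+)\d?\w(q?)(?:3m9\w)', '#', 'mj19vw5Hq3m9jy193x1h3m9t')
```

This matches the literal '19', then one or more of a non-whitespace character (captured); then optionally a digit, then a word character; then optionally a literal 'q' (captured); then the literal '3m9', then a word character (non-capturing group).
Matches: at [2:24] → '19vw5Hq3m9jy193x1h3m9t'.
Every occurrence is swapped for '#'.

'mj#'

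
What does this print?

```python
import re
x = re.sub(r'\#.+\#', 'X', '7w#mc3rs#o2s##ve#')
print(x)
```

7wX

Every occurrence is swapped for 'X'.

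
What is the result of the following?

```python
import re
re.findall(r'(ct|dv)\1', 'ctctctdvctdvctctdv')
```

['ct', 'ct']

After group 1 captures some text, `\1` only succeeds where that same text appears again.
Because there's exactly one group, `findall` drops the full match and keeps group 1 from each hit.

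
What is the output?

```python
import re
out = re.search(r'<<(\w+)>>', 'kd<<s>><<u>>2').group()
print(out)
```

<<s>>

The match spans [2:7] → '<<s>>'.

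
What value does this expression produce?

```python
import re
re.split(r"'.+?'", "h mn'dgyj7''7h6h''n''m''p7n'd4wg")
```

['h mn', '', '', '', '', 'd4wg']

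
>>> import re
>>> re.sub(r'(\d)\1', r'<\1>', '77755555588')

After group 1 captures some text, `\1` only succeeds where that same text appears again.
The replacement refers to a captured group, so each match is rewritten using its own captured text.

'<7>7<5><5><5><8>'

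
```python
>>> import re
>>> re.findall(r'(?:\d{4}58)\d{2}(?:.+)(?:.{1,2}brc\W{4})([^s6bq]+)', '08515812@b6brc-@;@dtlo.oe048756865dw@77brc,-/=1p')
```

The pattern matches exactly 4 of a digit, then the literal '58' (non-capturing group); then exactly 2 of a digit; then one or more of any character (non-capturing group); then 1 to 2 of any character, then the literal 'brc', then exactly 4 of a non-word character (non-capturing group); then one or more of any character except [s6bq] (captured).
Walking the string: at [0:48] match '08515812@b6brc-@;@dtlo.oe048756865dw@77brc,-/=1p', group 1 = '1p'.
With a single group, `findall` returns only what that group captured — 1 item.

['1p']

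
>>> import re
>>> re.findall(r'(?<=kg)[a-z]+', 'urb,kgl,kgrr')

['l', 'rr']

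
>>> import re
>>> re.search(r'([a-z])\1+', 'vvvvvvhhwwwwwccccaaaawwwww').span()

The backreference `\1` re-matches whatever the first group consumed, character for character.
`search` walks the string left to right and returns the first match it finds.
The match spans [0:6] → 'vvvvvv'.
Captured: group 1 = 'v'.

(0, 6)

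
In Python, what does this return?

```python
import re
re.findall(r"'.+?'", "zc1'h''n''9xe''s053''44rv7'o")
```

The `?` after the quantifier makes it lazy — it takes as little as possible before letting the rest of the pattern try.
Scanning left to right: at [3:6] → "'h'"; at [6:9] → "'n'"; at [9:14] → "'9xe'"; at [14:20] → "'s053'"; at [20:27] → "'44rv7'".
With no groups in the pattern, `findall` gives back each whole match — 5 here.

["'h'", "'n'", "'9xe'", "'s053'", "'44rv7'"]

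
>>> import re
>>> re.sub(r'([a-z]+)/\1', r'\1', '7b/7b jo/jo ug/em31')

'7b/7b jo ug/em31'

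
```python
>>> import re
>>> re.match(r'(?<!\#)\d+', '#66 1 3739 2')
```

None

A negative assertion filters positions out without eating any characters.
`re.match` won't scan ahead — the pattern has to work from the very first character.
Here position 0 doesn't satisfy it, so the call returns None.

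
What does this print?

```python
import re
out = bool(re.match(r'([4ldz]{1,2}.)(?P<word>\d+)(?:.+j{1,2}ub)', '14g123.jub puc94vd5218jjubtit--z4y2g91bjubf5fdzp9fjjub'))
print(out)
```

False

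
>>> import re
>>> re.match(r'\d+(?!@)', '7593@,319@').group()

'759'

The negative lookahead/lookbehind blocks any match where the forbidden context is present.
`re.match` won't scan ahead — the pattern has to work from the very first character.
The match spans [0:3] → '759'.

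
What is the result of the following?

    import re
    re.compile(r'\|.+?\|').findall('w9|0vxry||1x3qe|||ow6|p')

['|0vxry|', '|1x3qe|', '||ow6|']

The `?` after the quantifier makes it lazy — it takes as little as possible before letting the rest of the pattern try.
Matches: at [2:9] → '|0vxry|'; at [9:16] → '|1x3qe|'; at [16:22] → '||ow6|'.
Since nothing is captured, `findall` lists the 3 matched substrings directly.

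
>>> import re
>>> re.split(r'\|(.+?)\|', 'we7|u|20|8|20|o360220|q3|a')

Matches to split on: at [3:6] → '|u|'; at [8:11] → '|8|'; at [13:22] → '|o360220|'.
The group in the pattern means `split` returns the separators' captures alongside the pieces.

['we7', 'u', '20', '8', '20', 'o360220', 'q3|a']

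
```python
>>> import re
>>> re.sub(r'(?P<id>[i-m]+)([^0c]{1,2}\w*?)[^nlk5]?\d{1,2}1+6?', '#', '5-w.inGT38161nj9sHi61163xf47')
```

Pattern: one or more of a character in [i-m] (captured as 'id'); then 1 to 2 of any character except [0c], then zero or more of a word character (lazy) (captured); then optionally any character except [nlk5], then 1 to 2 of a digit; then one or more of a literal '1', then optionally a literal '6'.
A `+?`/`*?`/`{m,n}?` starts at its minimum and grows only as far as needed for what follows to match.
Matches: at [4:12] → 'inGT3816'; at [14:23] → 'j9sHi6116'.
Every occurrence is swapped for '#'.

'5-w.#1n#3xf47'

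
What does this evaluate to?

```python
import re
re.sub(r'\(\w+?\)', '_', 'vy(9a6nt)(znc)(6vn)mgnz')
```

Matches: at [2:9] → '(9a6nt)'; at [9:14] → '(znc)'; at [14:19] → '(6vn)'.
Every occurrence is swapped for '_'.

'vy___mgnz'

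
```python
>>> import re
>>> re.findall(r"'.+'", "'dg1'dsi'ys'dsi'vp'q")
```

["'dg1'dsi'ys'dsi'vp'"]

With no groups in the pattern, `findall` gives back each whole match — 1 here.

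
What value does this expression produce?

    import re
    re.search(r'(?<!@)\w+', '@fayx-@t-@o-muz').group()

Because the assertion is negative and zero-width, positions next to the forbidden text are skipped.
The match spans [2:5] → 'ayx'.

'ayx'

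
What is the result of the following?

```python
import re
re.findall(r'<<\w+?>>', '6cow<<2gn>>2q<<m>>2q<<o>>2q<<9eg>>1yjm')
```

['<<2gn>>', '<<m>>', '<<o>>', '<<9eg>>']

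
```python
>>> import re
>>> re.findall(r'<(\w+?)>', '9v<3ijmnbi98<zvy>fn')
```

Walking the string: at [12:17] match '<zvy>', group 1 = 'zvy'.
`findall` collects group 1 from the one match (1 total).

['zvy']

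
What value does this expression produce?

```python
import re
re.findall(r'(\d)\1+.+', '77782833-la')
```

['7']

`\1` has to match the exact text group 1 already captured.
Scanning left to right: at [0:11] match '77782833-la', group 1 = '7'.
With a single group, `findall` returns only what that group captured — 1 item.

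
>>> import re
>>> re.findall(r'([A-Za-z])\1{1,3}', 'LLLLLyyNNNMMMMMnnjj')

['L', 'y', 'N', 'M', 'n', 'j']

`\1` has to match the exact text group 1 already captured.
Matches: at [0:4] match 'LLLL', group 1 = 'L'; at [5:7] match 'yy', group 1 = 'y'; at [7:10] match 'NNN', group 1 = 'N'; at [10:14] match 'MMMM', group 1 = 'M'; at [15:17] match 'nn', group 1 = 'n'; ….
Because there's exactly one group, `findall` drops the full match and keeps group 1 from each hit.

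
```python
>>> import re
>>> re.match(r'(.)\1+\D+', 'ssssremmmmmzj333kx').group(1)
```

The match spans [0:13] → 'ssssremmmmmzj'.
Captured: group 1 = 's'.

's'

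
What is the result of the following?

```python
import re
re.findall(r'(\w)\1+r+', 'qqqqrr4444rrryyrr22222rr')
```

['q', '4', 'y', '2']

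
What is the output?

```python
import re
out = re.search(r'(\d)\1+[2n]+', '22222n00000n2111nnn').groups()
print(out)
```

A backreference is literal: `\1` must see the identical characters the first group matched.
`re.search` tries every starting position until one works.
The match spans [0:6] → '22222n'.
Captured: group 1 = '2'.

('2',)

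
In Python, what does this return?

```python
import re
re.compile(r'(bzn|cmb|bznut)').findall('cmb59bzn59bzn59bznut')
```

['cmb', 'bzn', 'bzn', 'bzn']

Alternation tries branches left to right and keeps the first one that lets the overall match succeed at that position.
Scanning left to right: at [0:3] match 'cmb', group 1 = 'cmb'; at [5:8] match 'bzn', group 1 = 'bzn'; at [10:13] match 'bzn', group 1 = 'bzn'; at [15:18] match 'bzn', group 1 = 'bzn'.
`findall` collects group 1 from each match (4 total).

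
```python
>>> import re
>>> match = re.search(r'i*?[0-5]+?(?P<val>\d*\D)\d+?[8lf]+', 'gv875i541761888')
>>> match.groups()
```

('i',)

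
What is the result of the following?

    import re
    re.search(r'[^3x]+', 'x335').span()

The match spans [3:4] → '5'.

(3, 4)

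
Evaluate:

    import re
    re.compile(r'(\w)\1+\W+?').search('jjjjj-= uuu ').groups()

('j',)

`\1` is not a pattern — it's the concrete string captured by group 1, re-applied verbatim.
`re.search` scans for the first position where the pattern succeeds.
The match spans [0:6] → 'jjjjj-'.
Captured: group 1 = 'j'.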